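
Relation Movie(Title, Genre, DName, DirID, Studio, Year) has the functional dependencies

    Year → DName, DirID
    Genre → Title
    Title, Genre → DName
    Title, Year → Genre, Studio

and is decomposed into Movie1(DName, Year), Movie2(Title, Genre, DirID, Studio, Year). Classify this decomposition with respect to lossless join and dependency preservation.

lossless but not dependency-preserving

Lossless test: (Year)⁺ = {DName, DirID, Year}, which contains all of one fragment — lossless.
Dependency preservation: the restricted closure of {Title, Genre} across the fragments never reaches {DName}, so Title, Genre → DName cannot be enforced without a join — not preserved.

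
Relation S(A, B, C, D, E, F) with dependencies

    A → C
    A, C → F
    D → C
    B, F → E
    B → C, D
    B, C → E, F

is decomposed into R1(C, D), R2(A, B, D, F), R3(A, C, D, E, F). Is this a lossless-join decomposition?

Chase test. Columns are A, B, C, D, E, F; row i has aⱼ where attribute j ∈ Ri, else bᵢⱼ.
Initial tableau (one row per fragment):
  row 1: b11 b12 a3 a4 b15 b16
  row 2: a1 a2 b23 a4 b25 a6
  row 3: a1 b32 a3 a4 a5 a6
Rows 2 and 3 agree on A; apply A→C and equate their C entries.
No row becomes fully distinguished — the join is lossy.

No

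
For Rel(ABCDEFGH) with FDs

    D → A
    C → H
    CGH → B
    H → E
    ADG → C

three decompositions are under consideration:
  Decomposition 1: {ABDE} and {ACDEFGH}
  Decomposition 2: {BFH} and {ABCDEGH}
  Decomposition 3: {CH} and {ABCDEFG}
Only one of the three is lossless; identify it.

Decomposition 3

Decomposition 1: common = {ADE}, closure = {ADE} → lossy.
Decomposition 2: common = {BH}, closure = {BEH} → lossy.
Decomposition 3: common = {C}, closure = {CEH} → lossless.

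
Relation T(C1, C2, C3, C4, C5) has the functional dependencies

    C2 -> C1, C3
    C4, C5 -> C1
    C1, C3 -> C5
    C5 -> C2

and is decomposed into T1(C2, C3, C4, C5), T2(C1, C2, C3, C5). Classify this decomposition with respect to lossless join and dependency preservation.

Lossless test: (C2, C3, C5)⁺ = {C1, C2, C3, C5}, which contains all of one fragment — lossless.
Dependency preservation: C4, C5 → C1 is not contained in any single fragment, but the restricted closure of its left-hand side across the fragments still reaches the right-hand side; the remaining FDs each lie inside some fragment. All dependencies are preserved.

lossless and dependency-preserving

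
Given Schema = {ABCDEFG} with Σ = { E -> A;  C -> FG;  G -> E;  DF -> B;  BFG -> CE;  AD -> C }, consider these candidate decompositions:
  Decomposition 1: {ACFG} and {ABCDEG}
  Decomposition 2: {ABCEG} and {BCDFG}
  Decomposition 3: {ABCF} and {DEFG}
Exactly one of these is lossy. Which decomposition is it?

Decomposition 1: common = {ACG}, closure = {ACEFG} → lossless.
Decomposition 2: common = {BCG}, closure = {ABCEFG} → lossless.
Decomposition 3: common = {F}, closure = {F} → lossy.

Decomposition 3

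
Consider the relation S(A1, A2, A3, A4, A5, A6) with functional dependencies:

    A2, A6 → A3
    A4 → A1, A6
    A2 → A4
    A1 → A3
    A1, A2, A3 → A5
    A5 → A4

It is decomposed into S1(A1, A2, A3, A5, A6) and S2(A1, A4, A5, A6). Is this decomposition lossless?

Yes

Common attributes: S1 ∩ S2 = {A1, A5, A6}.
Closure of {A1, A5, A6}: A1 → A3 applies, adding A3; A5 → A4 applies, adding A4. So (A1, A5, A6)⁺ = {A1, A3, A4, A5, A6}.
This closure contains every attribute of S2, so S1 ∩ S2 → S2. The join is lossless.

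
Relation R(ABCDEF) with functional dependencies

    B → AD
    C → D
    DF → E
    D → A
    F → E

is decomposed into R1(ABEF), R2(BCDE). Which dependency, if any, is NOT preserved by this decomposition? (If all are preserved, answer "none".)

Check D → A: no single fragment contains all of {AD}, and the restricted closure of {D} across the fragments never reaches {A}.
B → AD is preserved.
C → D is preserved.
DF → E is preserved.
F → E is preserved.

D → A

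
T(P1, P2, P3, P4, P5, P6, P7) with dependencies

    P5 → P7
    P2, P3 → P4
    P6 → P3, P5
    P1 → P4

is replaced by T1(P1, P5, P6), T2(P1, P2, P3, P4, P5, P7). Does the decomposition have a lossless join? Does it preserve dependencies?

lossy and not dependency-preserving

Lossless test: (P1, P5)⁺ = {P1, P4, P5, P7}, which is a superkey of neither fragment — lossy.
Dependency preservation: the restricted closure of {P6} across the fragments never reaches {P3, P5}, so P6 → P3, P5 cannot be enforced without a join — not preserved.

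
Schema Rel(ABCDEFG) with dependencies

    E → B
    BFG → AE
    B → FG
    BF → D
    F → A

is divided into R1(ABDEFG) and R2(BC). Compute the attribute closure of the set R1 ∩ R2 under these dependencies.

ABDEFG

R1 ∩ R2 = {B}.
B → FG applies, adding FG
BF → D applies, adding D
F → A applies, adding A
BFG → AE applies, adding E
Closure: {ABDEFG}.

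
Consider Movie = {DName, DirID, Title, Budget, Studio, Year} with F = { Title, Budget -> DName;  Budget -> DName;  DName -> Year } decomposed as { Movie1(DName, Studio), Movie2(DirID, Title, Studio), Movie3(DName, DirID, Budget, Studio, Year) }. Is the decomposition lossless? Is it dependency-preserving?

lossy but dependency-preserving

Lossless test (chase): Rows 1 and 3 agree on DName; apply DName→Year and equate their Year entries. No row becomes fully distinguished — the join is lossy.
Dependency preservation: Title, Budget → DName is not contained in any single fragment, but the restricted closure of its left-hand side across the fragments still reaches the right-hand side; the remaining FDs each lie inside some fragment. All dependencies are preserved.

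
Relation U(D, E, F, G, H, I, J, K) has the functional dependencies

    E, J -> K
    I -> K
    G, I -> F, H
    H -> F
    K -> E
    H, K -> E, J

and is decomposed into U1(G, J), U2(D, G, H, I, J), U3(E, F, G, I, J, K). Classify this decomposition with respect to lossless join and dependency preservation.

Lossless test (chase): Rows 2 and 3 agree on I; apply I→K and equate their K entries. Rows 2 and 3 agree on G, I; apply G, I→F, H and equate their F, H entries. Rows 2 and 3 agree on K; apply K→E and equate their E entries. Row 2 is now all distinguished symbols — the join is lossless.
Dependency preservation: the restricted closure of {H} across the fragments never reaches {F}, so H → F cannot be enforced without a join — not preserved.

lossless but not dependency-preserving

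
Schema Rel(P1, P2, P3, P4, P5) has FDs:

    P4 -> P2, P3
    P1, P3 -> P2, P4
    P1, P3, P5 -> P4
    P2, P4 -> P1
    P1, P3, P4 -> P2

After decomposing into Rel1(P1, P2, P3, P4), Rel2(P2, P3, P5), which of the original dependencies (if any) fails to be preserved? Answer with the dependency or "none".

none

P4 → P2, P3 lies within Rel1.
P1, P3 → P2, P4 lies within Rel1.
P1, P3, P5 → P4: restricted closure across fragments reaches P4.
P2, P4 → P1 lies within Rel1.
P1, P3, P4 → P2 lies within Rel1.
Every dependency is enforceable on the fragments, so the decomposition is dependency-preserving.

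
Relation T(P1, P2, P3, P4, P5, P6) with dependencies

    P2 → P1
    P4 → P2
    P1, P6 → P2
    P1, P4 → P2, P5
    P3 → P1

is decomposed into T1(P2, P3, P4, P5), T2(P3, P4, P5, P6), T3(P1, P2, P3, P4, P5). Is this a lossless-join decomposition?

Yes

Chase test. Columns are P1, P2, P3, P4, P5, P6; row i has aⱼ where attribute j ∈ Ti, else bᵢⱼ.
Initial tableau (one row per fragment):
  row 1: b11 a2 a3 a4 a5 b16
  row 2: b21 b22 a3 a4 a5 a6
  row 3: a1 a2 a3 a4 a5 b36
Rows 1 and 3 agree on P2; apply P2→P1 and equate their P1 entries.
Rows 1 and 2 agree on P4; apply P4→P2 and equate their P2 entries.
Rows 1 and 2 agree on P3; apply P3→P1 and equate their P1 entries.
Row 2 is now all distinguished symbols — the join is lossless.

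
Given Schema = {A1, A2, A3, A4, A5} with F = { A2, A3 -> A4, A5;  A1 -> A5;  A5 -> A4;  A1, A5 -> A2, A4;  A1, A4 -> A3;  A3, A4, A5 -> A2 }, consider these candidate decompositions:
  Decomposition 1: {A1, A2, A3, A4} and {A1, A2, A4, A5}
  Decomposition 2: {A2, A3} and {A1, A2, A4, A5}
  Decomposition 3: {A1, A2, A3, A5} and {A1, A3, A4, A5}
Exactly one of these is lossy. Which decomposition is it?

Decomposition 2

Decomposition 1: common = {A1, A2, A4}, closure = {A1, A2, A3, A4, A5} → lossless.
Decomposition 2: common = {A2}, closure = {A2} → lossy.
Decomposition 3: common = {A1, A3, A5}, closure = {A1, A2, A3, A4, A5} → lossless.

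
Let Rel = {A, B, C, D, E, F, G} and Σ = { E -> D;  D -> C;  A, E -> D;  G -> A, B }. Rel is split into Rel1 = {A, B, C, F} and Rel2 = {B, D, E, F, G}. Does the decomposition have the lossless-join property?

Common attributes: Rel1 ∩ Rel2 = {B, F}.
No dependency enlarges {B, F}, so (B, F)⁺ = {B, F}.
The closure contains neither all of Rel1 = {A, B, C, F} nor all of Rel2 = {B, D, E, F, G}, so the common attributes are not a superkey of either fragment. The join is lossy.

No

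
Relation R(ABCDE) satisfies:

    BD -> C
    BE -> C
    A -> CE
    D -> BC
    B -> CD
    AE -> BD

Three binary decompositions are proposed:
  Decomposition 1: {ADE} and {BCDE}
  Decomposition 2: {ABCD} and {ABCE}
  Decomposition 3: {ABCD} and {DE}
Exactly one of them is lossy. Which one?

Decomposition 3

Decomposition 1: common = {DE}, closure = {BCDE} → lossless.
Decomposition 2: common = {ABC}, closure = {ABCDE} → lossless.
Decomposition 3: common = {D}, closure = {BCD} → lossy.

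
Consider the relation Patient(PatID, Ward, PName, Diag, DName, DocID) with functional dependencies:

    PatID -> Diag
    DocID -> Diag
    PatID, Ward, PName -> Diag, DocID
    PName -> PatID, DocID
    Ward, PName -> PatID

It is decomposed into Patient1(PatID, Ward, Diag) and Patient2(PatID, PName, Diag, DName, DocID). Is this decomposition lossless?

Common attributes: Patient1 ∩ Patient2 = {PatID, Diag}.
No dependency enlarges {PatID, Diag}, so (PatID, Diag)⁺ = {PatID, Diag}.
The closure contains neither all of Patient1 = {PatID, Ward, Diag} nor all of Patient2 = {PatID, PName, Diag, DName, DocID}, so the common attributes are not a superkey of either fragment. The join is lossy.

No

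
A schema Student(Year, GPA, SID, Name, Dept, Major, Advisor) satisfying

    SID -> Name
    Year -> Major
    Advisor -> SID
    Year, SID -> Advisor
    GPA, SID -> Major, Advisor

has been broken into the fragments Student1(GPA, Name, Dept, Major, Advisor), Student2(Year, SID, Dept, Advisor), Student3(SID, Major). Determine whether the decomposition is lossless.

Chase test. Columns are Year, GPA, SID, Name, Dept, Major, Advisor; row i has aⱼ where attribute j ∈ Studenti, else bᵢⱼ.
Initial tableau (one row per fragment):
  row 1: b11 a2 b13 a4 a5 a6 a7
  row 2: a1 b22 a3 b24 a5 b26 a7
  row 3: b31 b32 a3 b34 b35 a6 b37
Rows 2 and 3 agree on SID; apply SID→Name and equate their Name entries.
Rows 1 and 2 agree on Advisor; apply Advisor→SID and equate their SID entries.
Rows 1 and 2 agree on SID; apply SID→Name and equate their Name entries.
No row becomes fully distinguished — the join is lossy.

No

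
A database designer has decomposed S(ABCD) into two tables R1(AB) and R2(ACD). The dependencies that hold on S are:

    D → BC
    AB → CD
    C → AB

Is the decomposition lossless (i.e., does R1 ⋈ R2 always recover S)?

Common attributes: R1 ∩ R2 = {A}.
No dependency enlarges {A}, so (A)⁺ = {A}.
The closure contains neither all of R1 = {AB} nor all of R2 = {ACD}, so the common attributes are not a superkey of either fragment. The join is lossy.

No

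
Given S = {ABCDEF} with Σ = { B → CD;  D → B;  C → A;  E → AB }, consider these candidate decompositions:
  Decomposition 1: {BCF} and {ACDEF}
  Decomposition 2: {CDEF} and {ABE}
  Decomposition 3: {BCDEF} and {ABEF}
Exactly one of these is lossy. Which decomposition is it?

Decomposition 1

Decomposition 1: common = {CF}, closure = {ACF} → lossy.
Decomposition 2: common = {E}, closure = {ABCDE} → lossless.
Decomposition 3: common = {BEF}, closure = {ABCDEF} → lossless.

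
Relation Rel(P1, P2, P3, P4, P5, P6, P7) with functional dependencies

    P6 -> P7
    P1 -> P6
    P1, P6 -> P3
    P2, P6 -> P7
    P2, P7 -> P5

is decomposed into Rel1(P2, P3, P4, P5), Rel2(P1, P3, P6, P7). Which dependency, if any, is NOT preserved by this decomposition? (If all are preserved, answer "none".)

Check P2, P7 → P5: no single fragment contains all of {P2, P5, P7}, and the restricted closure of {P2, P7} across the fragments never reaches {P5}.
P6 → P7 is preserved.
P1 → P6 is preserved.
P1, P6 → P3 is preserved.
P2, P6 → P7 is preserved.

P2, P7 -> P5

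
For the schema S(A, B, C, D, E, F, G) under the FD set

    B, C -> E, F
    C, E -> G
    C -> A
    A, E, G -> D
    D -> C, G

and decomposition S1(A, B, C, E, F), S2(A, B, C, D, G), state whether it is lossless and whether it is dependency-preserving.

lossless but not dependency-preserving

Lossless test: (A, B, C)⁺ = {A, B, C, D, E, F, G}, which contains all of one fragment — lossless.
Dependency preservation: the restricted closure of {C, E} across the fragments never reaches {G}, so C, E → G cannot be enforced without a join — not preserved.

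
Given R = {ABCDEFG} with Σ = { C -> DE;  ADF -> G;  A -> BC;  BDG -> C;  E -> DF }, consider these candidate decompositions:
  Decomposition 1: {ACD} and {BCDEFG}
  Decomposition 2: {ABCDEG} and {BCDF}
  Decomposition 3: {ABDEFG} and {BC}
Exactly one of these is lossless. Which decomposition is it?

Decomposition 2

Decomposition 1: common = {CD}, closure = {CDEF} → lossy.
Decomposition 2: common = {BCD}, closure = {BCDEF} → lossless.
Decomposition 3: common = {B}, closure = {B} → lossy.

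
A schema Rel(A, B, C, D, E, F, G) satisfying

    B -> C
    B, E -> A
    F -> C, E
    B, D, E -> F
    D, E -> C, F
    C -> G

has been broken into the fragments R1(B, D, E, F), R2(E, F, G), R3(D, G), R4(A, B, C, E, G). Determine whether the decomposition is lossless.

Chase test. Columns are A, B, C, D, E, F, G; row i has aⱼ where attribute j ∈ Ri, else bᵢⱼ.
Initial tableau (one row per fragment):
  row 1: b11 a2 b13 a4 a5 a6 b17
  row 2: b21 b22 b23 b24 a5 a6 a7
  row 3: b31 b32 b33 a4 b35 b36 a7
  row 4: a1 a2 a3 b44 a5 b46 a7
Rows 1 and 4 agree on B; apply B→C and equate their C entries.
Rows 1 and 4 agree on B, E; apply B, E→A and equate their A entries.
Rows 1 and 2 agree on F; apply F→C, E and equate their C, E entries.
Rows 1 and 2 agree on C; apply C→G and equate their G entries.
Row 1 is now all distinguished symbols — the join is lossless.

Yes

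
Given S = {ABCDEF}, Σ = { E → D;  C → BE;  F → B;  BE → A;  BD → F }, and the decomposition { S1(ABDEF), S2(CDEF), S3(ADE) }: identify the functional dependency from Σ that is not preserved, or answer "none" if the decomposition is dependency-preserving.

E → D lies within S1.
C → BE: restricted closure across fragments reaches BE.
F → B lies within S1.
BE → A lies within S1.
BD → F lies within S1.
Every dependency is enforceable on the fragments, so the decomposition is dependency-preserving.

none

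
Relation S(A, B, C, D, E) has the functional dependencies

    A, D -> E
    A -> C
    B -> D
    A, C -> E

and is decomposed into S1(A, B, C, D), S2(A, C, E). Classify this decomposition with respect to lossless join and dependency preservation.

lossless and dependency-preserving

Lossless test: (A, C)⁺ = {A, C, E}, which contains all of one fragment — lossless.
Dependency preservation: A, D → E is not contained in any single fragment, but the restricted closure of its left-hand side across the fragments still reaches the right-hand side; the remaining FDs each lie inside some fragment. All dependencies are preserved.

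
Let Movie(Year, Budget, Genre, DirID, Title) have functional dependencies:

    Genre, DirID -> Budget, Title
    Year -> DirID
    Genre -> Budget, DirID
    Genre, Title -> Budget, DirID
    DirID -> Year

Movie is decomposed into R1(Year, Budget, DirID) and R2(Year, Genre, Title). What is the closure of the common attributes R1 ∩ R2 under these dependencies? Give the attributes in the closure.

Year, DirID

R1 ∩ R2 = {Year}.
Year → DirID applies, adding DirID
Closure: {Year, DirID}.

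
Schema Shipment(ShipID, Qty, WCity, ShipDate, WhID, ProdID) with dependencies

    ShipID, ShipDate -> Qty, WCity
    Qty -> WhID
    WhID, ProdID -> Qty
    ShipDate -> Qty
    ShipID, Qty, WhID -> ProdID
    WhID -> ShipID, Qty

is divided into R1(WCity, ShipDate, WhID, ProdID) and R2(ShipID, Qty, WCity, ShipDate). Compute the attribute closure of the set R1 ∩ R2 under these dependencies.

R1 ∩ R2 = {WCity, ShipDate}.
ShipDate → Qty applies, adding Qty
Qty → WhID applies, adding WhID
WhID → ShipID, Qty applies, adding ShipID
ShipID, Qty, WhID → ProdID applies, adding ProdID
Closure: {ShipID, Qty, WCity, ShipDate, WhID, ProdID}.

ShipID, Qty, WCity, ShipDate, WhID, ProdID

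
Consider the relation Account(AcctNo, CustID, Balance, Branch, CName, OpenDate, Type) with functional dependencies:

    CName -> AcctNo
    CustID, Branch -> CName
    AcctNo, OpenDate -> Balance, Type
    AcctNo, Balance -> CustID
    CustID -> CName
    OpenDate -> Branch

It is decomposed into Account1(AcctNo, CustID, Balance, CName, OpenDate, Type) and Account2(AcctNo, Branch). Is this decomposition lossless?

Common attributes: Account1 ∩ Account2 = {AcctNo}.
No dependency enlarges {AcctNo}, so (AcctNo)⁺ = {AcctNo}.
The closure contains neither all of Account1 = {AcctNo, CustID, Balance, CName, OpenDate, Type} nor all of Account2 = {AcctNo, Branch}, so the common attributes are not a superkey of either fragment. The join is lossy.

No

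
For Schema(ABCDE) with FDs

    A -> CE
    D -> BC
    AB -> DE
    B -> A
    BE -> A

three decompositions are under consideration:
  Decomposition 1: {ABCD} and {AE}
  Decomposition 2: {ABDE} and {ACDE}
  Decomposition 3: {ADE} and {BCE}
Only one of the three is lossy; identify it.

Decomposition 1: common = {A}, closure = {ACE} → lossless.
Decomposition 2: common = {ADE}, closure = {ABCDE} → lossless.
Decomposition 3: common = {E}, closure = {E} → lossy.

Decomposition 3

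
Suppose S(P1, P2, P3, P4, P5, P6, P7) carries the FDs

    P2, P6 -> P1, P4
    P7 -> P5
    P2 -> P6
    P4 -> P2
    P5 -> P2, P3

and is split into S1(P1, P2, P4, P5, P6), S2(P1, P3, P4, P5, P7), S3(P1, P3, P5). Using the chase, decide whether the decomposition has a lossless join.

Yes

Chase test. Columns are P1, P2, P3, P4, P5, P6, P7; row i has aⱼ where attribute j ∈ Si, else bᵢⱼ.
Initial tableau (one row per fragment):
  row 1: a1 a2 b13 a4 a5 a6 b17
  row 2: a1 b22 a3 a4 a5 b26 a7
  row 3: a1 b32 a3 b34 a5 b36 b37
Rows 1 and 2 agree on P4; apply P4→P2 and equate their P2 entries.
Rows 1 and 2 agree on P5; apply P5→P2, P3 and equate their P2, P3 entries.
Rows 1 and 3 agree on P5; apply P5→P2, P3 and equate their P2, P3 entries.
Rows 1 and 2 agree on P2; apply P2→P6 and equate their P6 entries.
Rows 1 and 3 agree on P2; apply P2→P6 and equate their P6 entries.
Rows 1 and 3 agree on P2, P6; apply P2, P6→P1, P4 and equate their P1, P4 entries.
Row 2 is now all distinguished symbols — the join is lossless.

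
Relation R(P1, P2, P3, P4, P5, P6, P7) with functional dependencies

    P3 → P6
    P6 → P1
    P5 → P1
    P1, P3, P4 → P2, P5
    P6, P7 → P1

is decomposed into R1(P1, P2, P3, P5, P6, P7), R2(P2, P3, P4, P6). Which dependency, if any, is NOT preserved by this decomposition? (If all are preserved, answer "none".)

P1, P3, P4 → P2, P5

Check P1, P3, P4 → P2, P5: no single fragment contains all of {P1, P2, P3, P4, P5}, and the restricted closure of {P1, P3, P4} across the fragments never reaches {P2, P5}.
P3 → P6 is preserved.
P6 → P1 is preserved.
P5 → P1 is preserved.
P6, P7 → P1 is preserved.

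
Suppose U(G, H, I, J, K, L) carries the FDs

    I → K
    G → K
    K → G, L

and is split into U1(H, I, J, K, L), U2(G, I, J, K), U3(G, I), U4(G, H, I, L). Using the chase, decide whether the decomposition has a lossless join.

Chase test. Columns are G, H, I, J, K, L; row i has aⱼ where attribute j ∈ Ui, else bᵢⱼ.
Initial tableau (one row per fragment):
  row 1: b11 a2 a3 a4 a5 a6
  row 2: a1 b22 a3 a4 a5 b26
  row 3: a1 b32 a3 b34 b35 b36
  row 4: a1 a2 a3 b44 b45 a6
Rows 1 and 3 agree on I; apply I→K and equate their K entries.
Rows 1 and 4 agree on I; apply I→K and equate their K entries.
Rows 1 and 2 agree on K; apply K→G, L and equate their G, L entries.
Rows 1 and 3 agree on K; apply K→G, L and equate their G, L entries.
Row 1 is now all distinguished symbols — the join is lossless.

Yes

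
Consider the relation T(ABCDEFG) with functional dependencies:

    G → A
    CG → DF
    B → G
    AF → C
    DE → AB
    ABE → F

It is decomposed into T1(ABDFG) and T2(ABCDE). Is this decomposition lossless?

No

Common attributes: T1 ∩ T2 = {ABD}.
Closure of {ABD}: B → G applies, adding G. So (ABD)⁺ = {ABDG}.
The closure contains neither all of T1 = {ABDFG} nor all of T2 = {ABCDE}, so the common attributes are not a superkey of either fragment. The join is lossy.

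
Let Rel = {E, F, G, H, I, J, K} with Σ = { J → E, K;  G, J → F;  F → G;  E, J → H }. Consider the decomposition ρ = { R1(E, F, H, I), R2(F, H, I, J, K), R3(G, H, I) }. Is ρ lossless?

Chase test. Columns are E, F, G, H, I, J, K; row i has aⱼ where attribute j ∈ Ri, else bᵢⱼ.
Initial tableau (one row per fragment):
  row 1: a1 a2 b13 a4 a5 b16 b17
  row 2: b21 a2 b23 a4 a5 a6 a7
  row 3: b31 b32 a3 a4 a5 b36 b37
Rows 1 and 2 agree on F; apply F→G and equate their G entries.
No row becomes fully distinguished — the join is lossy.

No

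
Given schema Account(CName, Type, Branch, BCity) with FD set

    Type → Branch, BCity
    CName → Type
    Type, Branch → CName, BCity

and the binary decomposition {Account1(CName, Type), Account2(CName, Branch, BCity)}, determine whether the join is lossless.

Yes

Common attributes: Account1 ∩ Account2 = {CName}.
Closure of {CName}: CName → Type applies, adding Type; Type → Branch, BCity applies, adding Branch, BCity. So (CName)⁺ = {CName, Type, Branch, BCity}.
This closure contains every attribute of Account1, so Account1 ∩ Account2 → Account1. The join is lossless.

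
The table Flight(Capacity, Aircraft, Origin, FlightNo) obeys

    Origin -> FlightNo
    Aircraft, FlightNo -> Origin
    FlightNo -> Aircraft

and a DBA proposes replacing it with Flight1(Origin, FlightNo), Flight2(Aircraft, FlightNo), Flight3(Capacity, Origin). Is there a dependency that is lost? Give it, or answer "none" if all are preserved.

Origin → FlightNo lies within Flight1.
Aircraft, FlightNo → Origin: restricted closure across fragments reaches Origin.
FlightNo → Aircraft lies within Flight2.
Every dependency is enforceable on the fragments, so the decomposition is dependency-preserving.

none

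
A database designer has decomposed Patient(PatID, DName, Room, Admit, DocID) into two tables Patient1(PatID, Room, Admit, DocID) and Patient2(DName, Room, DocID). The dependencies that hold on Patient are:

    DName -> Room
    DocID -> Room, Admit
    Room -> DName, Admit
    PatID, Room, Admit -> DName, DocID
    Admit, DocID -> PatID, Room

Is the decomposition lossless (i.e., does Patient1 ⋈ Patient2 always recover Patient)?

Yes

Common attributes: Patient1 ∩ Patient2 = {Room, DocID}.
Closure of {Room, DocID}: DocID → Room, Admit applies, adding Admit; Room → DName, Admit applies, adding DName; Admit, DocID → PatID, Room applies, adding PatID. So (Room, DocID)⁺ = {PatID, DName, Room, Admit, DocID}.
This closure contains every attribute of Patient1, so Patient1 ∩ Patient2 → Patient1. The join is lossless.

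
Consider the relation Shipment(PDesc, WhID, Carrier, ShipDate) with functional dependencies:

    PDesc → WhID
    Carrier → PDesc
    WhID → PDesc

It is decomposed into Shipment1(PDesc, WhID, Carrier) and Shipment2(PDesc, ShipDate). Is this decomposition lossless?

No

Common attributes: Shipment1 ∩ Shipment2 = {PDesc}.
Closure of {PDesc}: PDesc → WhID applies, adding WhID. So (PDesc)⁺ = {PDesc, WhID}.
The closure contains neither all of Shipment1 = {PDesc, WhID, Carrier} nor all of Shipment2 = {PDesc, ShipDate}, so the common attributes are not a superkey of either fragment. The join is lossy.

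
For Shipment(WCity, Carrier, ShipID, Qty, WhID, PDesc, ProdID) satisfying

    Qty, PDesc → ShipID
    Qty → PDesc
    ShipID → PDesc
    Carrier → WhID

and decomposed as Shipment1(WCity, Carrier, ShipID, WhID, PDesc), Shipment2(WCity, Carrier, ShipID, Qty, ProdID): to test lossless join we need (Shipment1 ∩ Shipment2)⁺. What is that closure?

WCity, Carrier, ShipID, WhID, PDesc

Shipment1 ∩ Shipment2 = {WCity, Carrier, ShipID}.
ShipID → PDesc applies, adding PDesc
Carrier → WhID applies, adding WhID
Closure: {WCity, Carrier, ShipID, WhID, PDesc}.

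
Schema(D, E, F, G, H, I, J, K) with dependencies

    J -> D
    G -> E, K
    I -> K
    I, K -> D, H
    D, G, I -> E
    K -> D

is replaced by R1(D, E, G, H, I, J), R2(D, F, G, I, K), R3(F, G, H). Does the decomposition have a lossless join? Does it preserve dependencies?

Lossless test (chase): Rows 1 and 2 agree on G; apply G→E, K and equate their E, K entries. Rows 1 and 3 agree on G; apply G→E, K and equate their E, K entries. Rows 1 and 2 agree on I, K; apply I, K→D, H and equate their D, H entries. Rows 1 and 3 agree on K; apply K→D and equate their D entries. No row becomes fully distinguished — the join is lossy.
Dependency preservation: G → E, K; I, K → D, H are not contained in any single fragment, but the restricted closure of each left-hand side across the fragments still reaches the right-hand side; the remaining FDs each lie inside some fragment. All dependencies are preserved.

lossy but dependency-preserving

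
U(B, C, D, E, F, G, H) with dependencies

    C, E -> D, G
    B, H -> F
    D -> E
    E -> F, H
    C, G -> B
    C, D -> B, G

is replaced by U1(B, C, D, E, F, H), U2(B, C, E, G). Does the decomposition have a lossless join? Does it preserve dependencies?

Lossless test: (B, C, E)⁺ = {B, C, D, E, F, G, H}, which contains all of one fragment — lossless.
Dependency preservation: C, E → D, G; C, D → B, G are not contained in any single fragment, but the restricted closure of each left-hand side across the fragments still reaches the right-hand side; the remaining FDs each lie inside some fragment. All dependencies are preserved.

lossless and dependency-preserving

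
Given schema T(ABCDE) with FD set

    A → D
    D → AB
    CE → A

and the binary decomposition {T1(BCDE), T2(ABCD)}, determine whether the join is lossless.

Common attributes: T1 ∩ T2 = {BCD}.
Closure of {BCD}: D → AB applies, adding A. So (BCD)⁺ = {ABCD}.
This closure contains every attribute of T2, so T1 ∩ T2 → T2. The join is lossless.

Yes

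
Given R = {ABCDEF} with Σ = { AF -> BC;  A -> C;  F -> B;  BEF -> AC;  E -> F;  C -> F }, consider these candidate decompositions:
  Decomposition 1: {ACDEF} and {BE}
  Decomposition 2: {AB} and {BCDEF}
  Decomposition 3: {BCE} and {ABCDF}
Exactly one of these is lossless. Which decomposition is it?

Decomposition 1

Decomposition 1: common = {E}, closure = {ABCEF} → lossless.
Decomposition 2: common = {B}, closure = {B} → lossy.
Decomposition 3: common = {BC}, closure = {BCF} → lossy.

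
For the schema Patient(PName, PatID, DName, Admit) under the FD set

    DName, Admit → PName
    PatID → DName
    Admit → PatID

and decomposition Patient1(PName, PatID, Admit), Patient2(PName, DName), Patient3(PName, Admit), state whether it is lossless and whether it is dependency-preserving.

lossy and not dependency-preserving

Lossless test (chase): Rows 1 and 3 agree on Admit; apply Admit→PatID and equate their PatID entries. Rows 1 and 3 agree on PatID; apply PatID→DName and equate their DName entries. No row becomes fully distinguished — the join is lossy.
Dependency preservation: the restricted closure of {PatID} across the fragments never reaches {DName}, so PatID → DName cannot be enforced without a join — not preserved.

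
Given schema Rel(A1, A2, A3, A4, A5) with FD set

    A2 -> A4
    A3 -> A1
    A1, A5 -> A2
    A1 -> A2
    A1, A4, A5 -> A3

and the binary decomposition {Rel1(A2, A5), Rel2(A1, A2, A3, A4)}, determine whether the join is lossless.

No

Common attributes: Rel1 ∩ Rel2 = {A2}.
Closure of {A2}: A2 → A4 applies, adding A4. So (A2)⁺ = {A2, A4}.
The closure contains neither all of Rel1 = {A2, A5} nor all of Rel2 = {A1, A2, A3, A4}, so the common attributes are not a superkey of either fragment. The join is lossy.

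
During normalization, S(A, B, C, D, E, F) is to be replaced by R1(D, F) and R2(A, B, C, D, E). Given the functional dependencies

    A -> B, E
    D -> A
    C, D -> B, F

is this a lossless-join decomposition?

No

Common attributes: R1 ∩ R2 = {D}.
Closure of {D}: D → A applies, adding A; A → B, E applies, adding B, E. So (D)⁺ = {A, B, D, E}.
The closure contains neither all of R1 = {D, F} nor all of R2 = {A, B, C, D, E}, so the common attributes are not a superkey of either fragment. The join is lossy.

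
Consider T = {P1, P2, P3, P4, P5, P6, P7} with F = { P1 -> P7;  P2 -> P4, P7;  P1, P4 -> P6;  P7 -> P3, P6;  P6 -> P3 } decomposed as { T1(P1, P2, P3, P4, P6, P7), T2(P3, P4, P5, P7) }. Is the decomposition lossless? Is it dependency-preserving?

Lossless test: (P3, P4, P7)⁺ = {P3, P4, P6, P7}, which is a superkey of neither fragment — lossy.
Dependency preservation: every FD's attributes lie within a single fragment, so each can be enforced locally — preserved.

lossy but dependency-preserving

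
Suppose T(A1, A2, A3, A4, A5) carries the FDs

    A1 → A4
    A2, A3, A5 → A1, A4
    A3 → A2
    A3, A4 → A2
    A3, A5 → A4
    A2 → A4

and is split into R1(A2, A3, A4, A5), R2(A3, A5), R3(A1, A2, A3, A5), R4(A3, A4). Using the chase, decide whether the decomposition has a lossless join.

Chase test. Columns are A1, A2, A3, A4, A5; row i has aⱼ where attribute j ∈ Ri, else bᵢⱼ.
Initial tableau (one row per fragment):
  row 1: b11 a2 a3 a4 a5
  row 2: b21 b22 a3 b24 a5
  row 3: a1 a2 a3 b34 a5
  row 4: b41 b42 a3 a4 b45
Rows 1 and 3 agree on A2, A3, A5; apply A2, A3, A5→A1, A4 and equate their A1, A4 entries.
Rows 1 and 2 agree on A3; apply A3→A2 and equate their A2 entries.
Rows 1 and 4 agree on A3; apply A3→A2 and equate their A2 entries.
Rows 1 and 2 agree on A3, A5; apply A3, A5→A4 and equate their A4 entries.
Rows 1 and 2 agree on A2, A3, A5; apply A2, A3, A5→A1, A4 and equate their A1, A4 entries.
Row 1 is now all distinguished symbols — the join is lossless.

Yes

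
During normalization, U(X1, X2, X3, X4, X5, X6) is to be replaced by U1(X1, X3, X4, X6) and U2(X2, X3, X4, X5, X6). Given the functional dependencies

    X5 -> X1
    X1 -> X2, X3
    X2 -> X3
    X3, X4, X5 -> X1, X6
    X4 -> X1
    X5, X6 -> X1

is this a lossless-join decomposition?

Yes

Common attributes: U1 ∩ U2 = {X3, X4, X6}.
Closure of {X3, X4, X6}: X4 → X1 applies, adding X1; X1 → X2, X3 applies, adding X2. So (X3, X4, X6)⁺ = {X1, X2, X3, X4, X6}.
This closure contains every attribute of U1, so U1 ∩ U2 → U1. The join is lossless.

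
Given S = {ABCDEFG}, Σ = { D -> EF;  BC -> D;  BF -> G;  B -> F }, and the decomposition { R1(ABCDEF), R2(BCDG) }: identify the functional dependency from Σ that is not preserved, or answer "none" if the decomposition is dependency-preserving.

none

D → EF lies within R1.
BC → D lies within R1.
BF → G: restricted closure across fragments reaches G.
B → F lies within R1.
Every dependency is enforceable on the fragments, so the decomposition is dependency-preserving.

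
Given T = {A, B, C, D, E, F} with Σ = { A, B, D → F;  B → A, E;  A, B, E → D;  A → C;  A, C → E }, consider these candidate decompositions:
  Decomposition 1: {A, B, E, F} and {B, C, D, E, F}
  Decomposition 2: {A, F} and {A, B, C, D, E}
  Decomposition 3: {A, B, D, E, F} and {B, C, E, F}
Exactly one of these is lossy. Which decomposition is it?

Decomposition 1: common = {B, E, F}, closure = {A, B, C, D, E, F} → lossless.
Decomposition 2: common = {A}, closure = {A, C, E} → lossy.
Decomposition 3: common = {B, E, F}, closure = {A, B, C, D, E, F} → lossless.

Decomposition 2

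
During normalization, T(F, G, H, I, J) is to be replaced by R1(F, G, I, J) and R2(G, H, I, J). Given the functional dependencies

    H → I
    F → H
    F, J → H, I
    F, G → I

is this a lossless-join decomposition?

No

Common attributes: R1 ∩ R2 = {G, I, J}.
No dependency enlarges {G, I, J}, so (G, I, J)⁺ = {G, I, J}.
The closure contains neither all of R1 = {F, G, I, J} nor all of R2 = {G, H, I, J}, so the common attributes are not a superkey of either fragment. The join is lossy.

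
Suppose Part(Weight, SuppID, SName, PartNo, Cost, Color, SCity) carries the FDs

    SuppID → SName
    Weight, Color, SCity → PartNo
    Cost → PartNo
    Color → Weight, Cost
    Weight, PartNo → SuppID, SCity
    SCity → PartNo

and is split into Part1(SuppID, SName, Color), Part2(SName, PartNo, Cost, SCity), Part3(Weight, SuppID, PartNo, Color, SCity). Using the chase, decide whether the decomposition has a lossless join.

Chase test. Columns are Weight, SuppID, SName, PartNo, Cost, Color, SCity; row i has aⱼ where attribute j ∈ Parti, else bᵢⱼ.
Initial tableau (one row per fragment):
  row 1: b11 a2 a3 b14 b15 a6 b17
  row 2: b21 b22 a3 a4 a5 b26 a7
  row 3: a1 a2 b33 a4 b35 a6 a7
Rows 1 and 3 agree on SuppID; apply SuppID→SName and equate their SName entries.
Rows 1 and 3 agree on Color; apply Color→Weight, Cost and equate their Weight, Cost entries.
Rows 1 and 3 agree on Cost; apply Cost→PartNo and equate their PartNo entries.
Rows 1 and 3 agree on Weight, PartNo; apply Weight, PartNo→SuppID, SCity and equate their SuppID, SCity entries.
No row becomes fully distinguished — the join is lossy.

No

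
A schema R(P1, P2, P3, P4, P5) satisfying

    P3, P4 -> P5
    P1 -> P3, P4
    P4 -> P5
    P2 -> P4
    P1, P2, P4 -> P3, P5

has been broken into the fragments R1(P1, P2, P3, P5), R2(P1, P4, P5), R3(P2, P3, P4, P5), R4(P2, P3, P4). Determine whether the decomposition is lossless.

Chase test. Columns are P1, P2, P3, P4, P5; row i has aⱼ where attribute j ∈ Ri, else bᵢⱼ.
Initial tableau (one row per fragment):
  row 1: a1 a2 a3 b14 a5
  row 2: a1 b22 b23 a4 a5
  row 3: b31 a2 a3 a4 a5
  row 4: b41 a2 a3 a4 b45
Rows 3 and 4 agree on P3, P4; apply P3, P4→P5 and equate their P5 entries.
Rows 1 and 2 agree on P1; apply P1→P3, P4 and equate their P3, P4 entries.
Row 1 is now all distinguished symbols — the join is lossless.

Yes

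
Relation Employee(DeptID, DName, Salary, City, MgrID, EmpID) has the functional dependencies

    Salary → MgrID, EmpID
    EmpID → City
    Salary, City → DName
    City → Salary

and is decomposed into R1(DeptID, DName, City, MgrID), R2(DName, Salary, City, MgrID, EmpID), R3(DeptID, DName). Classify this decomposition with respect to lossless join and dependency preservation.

lossless and dependency-preserving

Lossless test (chase): Rows 1 and 2 agree on City; apply City→Salary and equate their Salary entries. Rows 1 and 2 agree on Salary; apply Salary→MgrID, EmpID and equate their MgrID, EmpID entries. Row 1 is now all distinguished symbols — the join is lossless.
Dependency preservation: every FD's attributes lie within a single fragment, so each can be enforced locally — preserved.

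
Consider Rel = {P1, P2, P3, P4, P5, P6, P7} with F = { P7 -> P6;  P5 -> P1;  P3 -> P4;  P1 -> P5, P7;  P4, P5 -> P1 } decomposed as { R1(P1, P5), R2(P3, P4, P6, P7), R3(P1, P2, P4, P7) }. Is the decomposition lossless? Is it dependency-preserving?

lossy but dependency-preserving

Lossless test (chase): Rows 2 and 3 agree on P7; apply P7→P6 and equate their P6 entries. Rows 1 and 3 agree on P1; apply P1→P5, P7 and equate their P5, P7 entries. Rows 1 and 2 agree on P7; apply P7→P6 and equate their P6 entries. No row becomes fully distinguished — the join is lossy.
Dependency preservation: P1 → P5, P7; P4, P5 → P1 are not contained in any single fragment, but the restricted closure of each left-hand side across the fragments still reaches the right-hand side; the remaining FDs each lie inside some fragment. All dependencies are preserved.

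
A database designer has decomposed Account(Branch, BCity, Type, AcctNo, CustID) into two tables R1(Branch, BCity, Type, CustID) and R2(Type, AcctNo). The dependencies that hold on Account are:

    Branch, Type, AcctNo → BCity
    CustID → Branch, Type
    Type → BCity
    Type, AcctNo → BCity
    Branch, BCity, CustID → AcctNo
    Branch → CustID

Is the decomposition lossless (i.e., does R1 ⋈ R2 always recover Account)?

No

Common attributes: R1 ∩ R2 = {Type}.
Closure of {Type}: Type → BCity applies, adding BCity. So (Type)⁺ = {BCity, Type}.
The closure contains neither all of R1 = {Branch, BCity, Type, CustID} nor all of R2 = {Type, AcctNo}, so the common attributes are not a superkey of either fragment. The join is lossy.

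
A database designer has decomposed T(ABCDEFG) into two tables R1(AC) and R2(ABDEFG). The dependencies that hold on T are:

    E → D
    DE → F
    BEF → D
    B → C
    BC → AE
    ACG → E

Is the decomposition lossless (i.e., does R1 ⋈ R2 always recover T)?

No

Common attributes: R1 ∩ R2 = {A}.
No dependency enlarges {A}, so (A)⁺ = {A}.
The closure contains neither all of R1 = {AC} nor all of R2 = {ABDEFG}, so the common attributes are not a superkey of either fragment. The join is lossy.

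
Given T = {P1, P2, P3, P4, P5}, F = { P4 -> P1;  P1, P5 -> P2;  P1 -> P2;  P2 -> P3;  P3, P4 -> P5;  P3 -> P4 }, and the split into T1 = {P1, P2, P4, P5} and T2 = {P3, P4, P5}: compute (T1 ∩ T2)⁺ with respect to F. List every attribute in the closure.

T1 ∩ T2 = {P4, P5}.
P4 → P1 applies, adding P1
P1, P5 → P2 applies, adding P2
P2 → P3 applies, adding P3
Closure: {P1, P2, P3, P4, P5}.

P1, P2, P3, P4, P5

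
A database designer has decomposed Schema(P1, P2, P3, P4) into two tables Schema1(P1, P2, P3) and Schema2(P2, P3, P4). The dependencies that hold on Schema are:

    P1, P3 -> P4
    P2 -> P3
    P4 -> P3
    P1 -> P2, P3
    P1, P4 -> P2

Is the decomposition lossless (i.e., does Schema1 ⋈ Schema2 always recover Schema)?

No

Common attributes: Schema1 ∩ Schema2 = {P2, P3}.
No dependency enlarges {P2, P3}, so (P2, P3)⁺ = {P2, P3}.
The closure contains neither all of Schema1 = {P1, P2, P3} nor all of Schema2 = {P2, P3, P4}, so the common attributes are not a superkey of either fragment. The join is lossy.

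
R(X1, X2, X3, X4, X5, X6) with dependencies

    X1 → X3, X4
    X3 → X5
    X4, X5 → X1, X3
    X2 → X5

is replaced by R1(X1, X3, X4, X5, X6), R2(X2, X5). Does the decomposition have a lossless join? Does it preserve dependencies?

lossy but dependency-preserving

Lossless test: (X5)⁺ = {X5}, which is a superkey of neither fragment — lossy.
Dependency preservation: every FD's attributes lie within a single fragment, so each can be enforced locally — preserved.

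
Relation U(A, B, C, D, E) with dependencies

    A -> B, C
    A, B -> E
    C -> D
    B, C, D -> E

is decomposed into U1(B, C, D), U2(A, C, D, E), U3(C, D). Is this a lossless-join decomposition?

No

Chase test. Columns are A, B, C, D, E; row i has aⱼ where attribute j ∈ Ui, else bᵢⱼ.
Initial tableau (one row per fragment):
  row 1: b11 a2 a3 a4 b15
  row 2: a1 b22 a3 a4 a5
  row 3: b31 b32 a3 a4 b35
No row becomes fully distinguished — the join is lossy.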